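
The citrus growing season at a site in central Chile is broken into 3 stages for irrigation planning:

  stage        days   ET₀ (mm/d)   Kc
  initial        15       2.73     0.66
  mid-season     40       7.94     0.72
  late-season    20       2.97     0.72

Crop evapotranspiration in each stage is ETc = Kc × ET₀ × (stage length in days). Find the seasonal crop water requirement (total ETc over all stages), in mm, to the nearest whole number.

initial: 0.66 × 2.73 × 15 = 27.03 mm
mid-season: 0.72 × 7.94 × 40 = 228.67 mm
late-season: 0.72 × 2.97 × 20 = 42.77 mm
Seasonal total = 298.47 mm

298 mm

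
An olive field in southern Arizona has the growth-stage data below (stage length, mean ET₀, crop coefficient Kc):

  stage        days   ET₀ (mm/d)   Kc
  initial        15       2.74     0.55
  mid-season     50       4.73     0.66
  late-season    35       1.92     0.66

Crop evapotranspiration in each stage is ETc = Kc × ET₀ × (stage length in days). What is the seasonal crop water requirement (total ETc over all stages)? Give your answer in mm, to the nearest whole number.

initial: 0.55 × 2.74 × 15 = 22.61 mm
mid-season: 0.66 × 4.73 × 50 = 156.09 mm
late-season: 0.66 × 1.92 × 35 = 44.35 mm
Seasonal total = 223.05 mm

223 mm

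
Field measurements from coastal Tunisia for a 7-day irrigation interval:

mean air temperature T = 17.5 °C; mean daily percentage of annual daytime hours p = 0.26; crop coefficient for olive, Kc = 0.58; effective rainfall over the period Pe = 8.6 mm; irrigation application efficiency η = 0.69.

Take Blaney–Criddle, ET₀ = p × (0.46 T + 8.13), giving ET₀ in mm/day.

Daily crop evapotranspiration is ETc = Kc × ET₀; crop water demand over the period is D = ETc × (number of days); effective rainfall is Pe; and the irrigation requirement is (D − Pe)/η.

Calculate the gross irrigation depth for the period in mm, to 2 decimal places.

12.29 mm

ET₀ = 0.26 × (0.46 × 17.5 + 8.13) = 0.26 × 16.180 = 4.2068 mm/d
ETc = Kc × ET₀ = 0.58 × 4.2068 = 2.4399 mm/d
Crop demand D = ETc × 7 d = 2.4399 × 7 = 17.079 mm
D − Pe = 17.079 − 8.6 = 8.479 mm
Gross irrigation = 8.479 / 0.69 = 12.288 mm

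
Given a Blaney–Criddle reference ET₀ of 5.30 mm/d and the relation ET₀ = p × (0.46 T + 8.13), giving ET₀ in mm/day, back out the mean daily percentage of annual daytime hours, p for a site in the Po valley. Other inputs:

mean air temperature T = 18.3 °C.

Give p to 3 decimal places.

0.320

p = ET₀ / (0.46 T + 8.13) = 5.30 / (0.46 × 18.3 + 8.13) = 5.30 / 16.548 = 0.3203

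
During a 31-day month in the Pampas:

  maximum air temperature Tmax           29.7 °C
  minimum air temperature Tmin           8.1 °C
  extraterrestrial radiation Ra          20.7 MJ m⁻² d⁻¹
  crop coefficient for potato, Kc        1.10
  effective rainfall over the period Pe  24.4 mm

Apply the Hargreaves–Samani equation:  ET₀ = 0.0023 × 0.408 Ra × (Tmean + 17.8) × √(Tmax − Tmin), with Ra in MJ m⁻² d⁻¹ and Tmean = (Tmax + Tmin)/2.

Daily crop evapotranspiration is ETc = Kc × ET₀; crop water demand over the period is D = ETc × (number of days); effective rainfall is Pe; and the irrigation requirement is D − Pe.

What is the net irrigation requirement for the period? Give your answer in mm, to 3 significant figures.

Tmean = (29.7 + 8.1)/2 = 18.90 °C
0.408 Ra = 0.408 × 20.7 = 8.4456 mm/d equivalent
ET₀ = 0.0023 × 8.4456 × (18.90 + 17.8) × √21.6 = 0.0023 × 8.4456 × 36.70 × 4.6476 = 3.3132 mm/d
ETc = Kc × ET₀ = 1.10 × 3.3132 = 3.6445 mm/d
Crop demand D = ETc × 31 d = 3.6445 × 31 = 112.980 mm
D − Pe = 112.980 − 24.4 = 88.580 mm

88.6 mm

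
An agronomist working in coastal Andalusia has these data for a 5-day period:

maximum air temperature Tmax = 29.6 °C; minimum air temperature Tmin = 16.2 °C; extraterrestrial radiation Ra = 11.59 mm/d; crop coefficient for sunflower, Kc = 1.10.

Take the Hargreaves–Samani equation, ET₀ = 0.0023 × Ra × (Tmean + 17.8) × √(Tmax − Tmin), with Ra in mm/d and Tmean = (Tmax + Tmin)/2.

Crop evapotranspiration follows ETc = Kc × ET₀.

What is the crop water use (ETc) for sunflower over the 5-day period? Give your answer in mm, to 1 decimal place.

21.8 mm

Tmean = (29.6 + 16.2)/2 = 22.90 °C
ET₀ = 0.0023 × 11.59 × (22.90 + 17.8) × √13.4 = 0.0023 × 11.59 × 40.70 × 3.6606 = 3.9715 mm/d
ETc = Kc × ET₀ = 1.10 × 3.9715 = 4.3687 mm/d
Over 5 days: 4.3687 × 5 = 21.844 mm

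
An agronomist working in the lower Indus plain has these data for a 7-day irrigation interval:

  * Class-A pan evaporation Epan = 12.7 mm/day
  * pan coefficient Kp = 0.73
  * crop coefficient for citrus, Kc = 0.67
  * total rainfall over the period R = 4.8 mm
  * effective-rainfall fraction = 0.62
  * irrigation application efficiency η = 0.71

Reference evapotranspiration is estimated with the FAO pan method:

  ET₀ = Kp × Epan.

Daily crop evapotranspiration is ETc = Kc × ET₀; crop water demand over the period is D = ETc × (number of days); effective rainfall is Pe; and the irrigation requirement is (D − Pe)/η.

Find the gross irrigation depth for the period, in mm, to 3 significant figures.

57.0 mm

ET₀ = 0.73 × 12.7 = 9.2710 mm/d
ETc = Kc × ET₀ = 0.67 × 9.2710 = 6.2116 mm/d
Crop demand D = ETc × 7 d = 6.2116 × 7 = 43.481 mm
Pe = 0.62 × 4.8 = 2.976 mm
D − Pe = 43.481 − 2.976 = 40.505 mm
Gross irrigation = 40.505 / 0.71 = 57.049 mm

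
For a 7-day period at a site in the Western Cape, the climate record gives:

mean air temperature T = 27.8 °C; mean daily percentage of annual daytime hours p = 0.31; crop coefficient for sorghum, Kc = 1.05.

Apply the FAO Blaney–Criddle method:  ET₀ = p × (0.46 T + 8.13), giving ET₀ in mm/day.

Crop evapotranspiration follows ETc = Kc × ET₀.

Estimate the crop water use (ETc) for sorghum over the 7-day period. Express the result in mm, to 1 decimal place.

47.7 mm

ET₀ = 0.31 × (0.46 × 27.8 + 8.13) = 0.31 × 20.918 = 6.4846 mm/d
ETc = Kc × ET₀ = 1.05 × 6.4846 = 6.8088 mm/d
Over 7 days: 6.8088 × 7 = 47.662 mm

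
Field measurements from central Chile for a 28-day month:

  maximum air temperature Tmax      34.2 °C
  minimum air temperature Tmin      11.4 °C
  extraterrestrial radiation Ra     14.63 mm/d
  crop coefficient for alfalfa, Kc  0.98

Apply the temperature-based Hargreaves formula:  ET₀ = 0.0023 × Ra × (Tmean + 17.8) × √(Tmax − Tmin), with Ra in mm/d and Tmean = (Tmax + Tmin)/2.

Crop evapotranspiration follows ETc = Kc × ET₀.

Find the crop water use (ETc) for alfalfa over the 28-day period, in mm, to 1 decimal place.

179.0 mm

Tmean = (34.2 + 11.4)/2 = 22.80 °C
ET₀ = 0.0023 × 14.63 × (22.80 + 17.8) × √22.8 = 0.0023 × 14.63 × 40.60 × 4.7749 = 6.5232 mm/d
ETc = Kc × ET₀ = 0.98 × 6.5232 = 6.3927 mm/d
Over 28 days: 6.3927 × 28 = 178.996 mm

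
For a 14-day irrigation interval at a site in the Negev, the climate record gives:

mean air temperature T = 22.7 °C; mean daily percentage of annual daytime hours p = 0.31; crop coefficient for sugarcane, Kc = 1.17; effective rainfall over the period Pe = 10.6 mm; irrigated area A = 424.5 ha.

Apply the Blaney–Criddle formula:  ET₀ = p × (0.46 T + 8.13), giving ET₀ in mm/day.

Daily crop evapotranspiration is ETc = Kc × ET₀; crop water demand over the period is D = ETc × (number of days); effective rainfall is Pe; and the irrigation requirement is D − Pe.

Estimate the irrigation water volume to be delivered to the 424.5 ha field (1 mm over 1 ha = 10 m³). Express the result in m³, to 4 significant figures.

355300 m³

ET₀ = 0.31 × (0.46 × 22.7 + 8.13) = 0.31 × 18.572 = 5.7573 mm/d
ETc = Kc × ET₀ = 1.17 × 5.7573 = 6.7360 mm/d
Crop demand D = ETc × 14 d = 6.7360 × 14 = 94.304 mm
D − Pe = 94.304 − 10.6 = 83.704 mm
Volume = 83.704 mm × 424.5 ha × 10 = 355323.5 m³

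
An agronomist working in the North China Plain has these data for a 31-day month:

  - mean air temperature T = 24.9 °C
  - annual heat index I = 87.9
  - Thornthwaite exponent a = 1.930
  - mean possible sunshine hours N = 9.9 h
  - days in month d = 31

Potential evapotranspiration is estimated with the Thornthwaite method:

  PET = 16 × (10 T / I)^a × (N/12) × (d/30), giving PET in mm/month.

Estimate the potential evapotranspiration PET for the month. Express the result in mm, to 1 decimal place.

101.8 mm

10T/I = 10 × 24.9 / 87.9 = 2.8328
(10T/I)^a = 2.8328^1.930 = 7.4607
Uncorrected PET = 16 × 7.4607 = 119.371 mm
Correction = (N/12)(d/30) = (9.9/12)(31/30) = 0.8525
PET = 119.371 × 0.8525 = 101.764 mm/month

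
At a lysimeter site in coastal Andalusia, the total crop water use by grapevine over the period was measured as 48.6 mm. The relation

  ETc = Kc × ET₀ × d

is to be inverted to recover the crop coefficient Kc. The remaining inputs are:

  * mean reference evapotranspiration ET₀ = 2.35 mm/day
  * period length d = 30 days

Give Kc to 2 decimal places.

ETc = Kc × ET₀ × d  ⇒  Kc = ETc / (ET₀ × d)
Kc = 48.6 / (2.35 × 30) = 48.6 / 70.50 = 0.6894

0.69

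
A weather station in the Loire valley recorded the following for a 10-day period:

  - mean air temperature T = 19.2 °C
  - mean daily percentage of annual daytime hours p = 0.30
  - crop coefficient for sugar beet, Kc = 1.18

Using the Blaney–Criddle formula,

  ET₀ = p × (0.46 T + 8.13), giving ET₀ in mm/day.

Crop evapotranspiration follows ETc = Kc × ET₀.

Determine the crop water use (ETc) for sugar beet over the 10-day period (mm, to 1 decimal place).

ET₀ = 0.30 × (0.46 × 19.2 + 8.13) = 0.30 × 16.962 = 5.0886 mm/d
ETc = Kc × ET₀ = 1.18 × 5.0886 = 6.0045 mm/d
Over 10 days: 6.0045 × 10 = 60.045 mm

60.0 mm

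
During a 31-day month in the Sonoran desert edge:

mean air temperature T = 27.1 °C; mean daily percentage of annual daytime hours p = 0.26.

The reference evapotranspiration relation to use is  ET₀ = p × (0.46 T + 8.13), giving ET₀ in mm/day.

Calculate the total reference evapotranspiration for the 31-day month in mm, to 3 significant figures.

166 mm

ET₀ = 0.26 × (0.46 × 27.1 + 8.13) = 0.26 × 20.596 = 5.3550 mm/d
Monthly total = 5.3550 × 31 = 166.005 mm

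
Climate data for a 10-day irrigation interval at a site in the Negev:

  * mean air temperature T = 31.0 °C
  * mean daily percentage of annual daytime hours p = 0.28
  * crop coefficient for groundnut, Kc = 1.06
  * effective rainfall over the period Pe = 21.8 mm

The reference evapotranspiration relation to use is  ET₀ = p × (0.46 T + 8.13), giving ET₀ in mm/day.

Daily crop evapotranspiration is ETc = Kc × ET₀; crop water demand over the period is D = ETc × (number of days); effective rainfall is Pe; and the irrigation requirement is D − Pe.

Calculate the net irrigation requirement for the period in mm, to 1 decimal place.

ET₀ = 0.28 × (0.46 × 31.0 + 8.13) = 0.28 × 22.390 = 6.2692 mm/d
ETc = Kc × ET₀ = 1.06 × 6.2692 = 6.6454 mm/d
Crop demand D = ETc × 10 d = 6.6454 × 10 = 66.454 mm
D − Pe = 66.454 − 21.8 = 44.654 mm

44.7 mm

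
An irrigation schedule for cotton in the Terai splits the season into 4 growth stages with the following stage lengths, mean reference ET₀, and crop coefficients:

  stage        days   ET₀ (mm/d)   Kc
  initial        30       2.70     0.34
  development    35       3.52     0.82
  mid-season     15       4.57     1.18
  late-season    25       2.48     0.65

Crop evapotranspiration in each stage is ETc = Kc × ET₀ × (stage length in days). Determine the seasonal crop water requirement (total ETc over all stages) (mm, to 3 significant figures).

250 mm

initial: 0.34 × 2.70 × 30 = 27.54 mm
development: 0.82 × 3.52 × 35 = 101.02 mm
mid-season: 1.18 × 4.57 × 15 = 80.89 mm
late-season: 0.65 × 2.48 × 25 = 40.30 mm
Seasonal total = 249.75 mm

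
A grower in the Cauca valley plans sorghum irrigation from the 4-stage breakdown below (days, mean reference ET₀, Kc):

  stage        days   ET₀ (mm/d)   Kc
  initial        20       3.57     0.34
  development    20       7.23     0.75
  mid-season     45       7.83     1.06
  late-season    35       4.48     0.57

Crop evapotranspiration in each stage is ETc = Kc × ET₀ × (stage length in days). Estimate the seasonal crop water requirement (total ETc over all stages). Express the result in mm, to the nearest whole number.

initial: 0.34 × 3.57 × 20 = 24.28 mm
development: 0.75 × 7.23 × 20 = 108.45 mm
mid-season: 1.06 × 7.83 × 45 = 373.49 mm
late-season: 0.57 × 4.48 × 35 = 89.38 mm
Seasonal total = 595.60 mm

596 mm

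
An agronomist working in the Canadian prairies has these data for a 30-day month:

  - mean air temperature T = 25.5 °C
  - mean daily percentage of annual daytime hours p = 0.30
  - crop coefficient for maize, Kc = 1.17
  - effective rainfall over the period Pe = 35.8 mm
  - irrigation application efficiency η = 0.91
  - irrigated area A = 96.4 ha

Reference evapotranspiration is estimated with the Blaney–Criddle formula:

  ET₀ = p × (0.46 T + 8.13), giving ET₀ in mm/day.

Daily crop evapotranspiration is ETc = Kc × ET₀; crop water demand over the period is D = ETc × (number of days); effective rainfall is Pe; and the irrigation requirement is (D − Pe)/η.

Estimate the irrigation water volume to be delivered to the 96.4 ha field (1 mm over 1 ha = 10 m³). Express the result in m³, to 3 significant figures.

184000 m³

ET₀ = 0.30 × (0.46 × 25.5 + 8.13) = 0.30 × 19.860 = 5.9580 mm/d
ETc = Kc × ET₀ = 1.17 × 5.9580 = 6.9709 mm/d
Crop demand D = ETc × 30 d = 6.9709 × 30 = 209.127 mm
D − Pe = 209.127 − 35.8 = 173.327 mm
Gross irrigation = 173.327 / 0.91 = 190.469 mm
Volume = 190.469 mm × 96.4 ha × 10 = 183612.1 m³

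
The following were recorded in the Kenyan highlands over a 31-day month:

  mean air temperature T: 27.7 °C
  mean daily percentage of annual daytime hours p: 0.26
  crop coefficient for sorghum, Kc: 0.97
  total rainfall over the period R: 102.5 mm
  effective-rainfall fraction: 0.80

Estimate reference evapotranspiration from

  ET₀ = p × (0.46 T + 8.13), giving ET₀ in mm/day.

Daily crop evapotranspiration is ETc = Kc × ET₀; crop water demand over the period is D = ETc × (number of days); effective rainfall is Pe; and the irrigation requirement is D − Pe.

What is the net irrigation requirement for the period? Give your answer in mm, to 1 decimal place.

81.2 mm

ET₀ = 0.26 × (0.46 × 27.7 + 8.13) = 0.26 × 20.872 = 5.4267 mm/d
ETc = Kc × ET₀ = 0.97 × 5.4267 = 5.2639 mm/d
Crop demand D = ETc × 31 d = 5.2639 × 31 = 163.181 mm
Pe = 0.80 × 102.5 = 82.000 mm
D − Pe = 163.181 − 82.000 = 81.181 mm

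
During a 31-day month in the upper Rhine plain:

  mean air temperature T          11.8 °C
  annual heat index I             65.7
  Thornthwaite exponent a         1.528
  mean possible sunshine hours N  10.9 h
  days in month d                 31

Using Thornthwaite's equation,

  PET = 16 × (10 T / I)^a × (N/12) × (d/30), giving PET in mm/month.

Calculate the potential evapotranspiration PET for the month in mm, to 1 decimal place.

10T/I = 10 × 11.8 / 65.7 = 1.7960
(10T/I)^a = 1.7960^1.528 = 2.4467
Uncorrected PET = 16 × 2.4467 = 39.147 mm
Correction = (N/12)(d/30) = (10.9/12)(31/30) = 0.9386
PET = 39.147 × 0.9386 = 36.743 mm/month

36.7 mm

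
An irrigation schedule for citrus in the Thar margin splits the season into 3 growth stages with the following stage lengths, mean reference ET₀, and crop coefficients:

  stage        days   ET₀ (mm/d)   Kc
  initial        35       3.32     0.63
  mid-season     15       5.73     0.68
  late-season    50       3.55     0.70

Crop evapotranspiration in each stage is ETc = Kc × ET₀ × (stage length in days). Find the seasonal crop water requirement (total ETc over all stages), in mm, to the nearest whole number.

initial: 0.63 × 3.32 × 35 = 73.21 mm
mid-season: 0.68 × 5.73 × 15 = 58.45 mm
late-season: 0.70 × 3.55 × 50 = 124.25 mm
Seasonal total = 255.91 mm

256 mm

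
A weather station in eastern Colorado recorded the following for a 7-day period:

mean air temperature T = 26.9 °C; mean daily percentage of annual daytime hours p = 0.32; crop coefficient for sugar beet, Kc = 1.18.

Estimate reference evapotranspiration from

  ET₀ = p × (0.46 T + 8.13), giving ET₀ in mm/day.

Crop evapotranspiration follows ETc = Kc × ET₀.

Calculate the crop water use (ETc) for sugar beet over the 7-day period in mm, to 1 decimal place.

54.2 mm

ET₀ = 0.32 × (0.46 × 26.9 + 8.13) = 0.32 × 20.504 = 6.5613 mm/d
ETc = Kc × ET₀ = 1.18 × 6.5613 = 7.7423 mm/d
Over 7 days: 7.7423 × 7 = 54.196 mm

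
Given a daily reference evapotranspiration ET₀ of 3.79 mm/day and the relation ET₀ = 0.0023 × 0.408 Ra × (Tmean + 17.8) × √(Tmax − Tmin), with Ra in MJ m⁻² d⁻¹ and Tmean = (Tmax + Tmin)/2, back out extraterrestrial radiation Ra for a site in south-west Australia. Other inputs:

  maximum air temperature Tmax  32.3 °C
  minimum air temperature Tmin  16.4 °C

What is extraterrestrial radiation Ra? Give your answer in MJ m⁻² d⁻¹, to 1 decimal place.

24.0 MJ m⁻² d⁻¹

Tmean = (32.3+16.4)/2 = 24.35 °C; ΔT = 15.9
Ra = ET₀ / [0.0023 × 0.408 × (Tmean+17.8) × √ΔT]
   = 3.79 / (0.0023 × 0.408 × 42.15 × 3.9875) = 24.030 MJ m⁻² d⁻¹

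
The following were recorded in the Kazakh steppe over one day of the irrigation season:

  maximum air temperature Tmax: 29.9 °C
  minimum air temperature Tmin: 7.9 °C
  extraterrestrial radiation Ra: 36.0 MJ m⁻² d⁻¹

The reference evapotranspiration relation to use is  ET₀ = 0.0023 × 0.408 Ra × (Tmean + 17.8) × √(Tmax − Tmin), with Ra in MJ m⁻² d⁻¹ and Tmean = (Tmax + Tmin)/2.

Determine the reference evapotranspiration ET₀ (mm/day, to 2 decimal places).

Tmean = (29.9 + 7.9)/2 = 18.90 °C
0.408 Ra = 0.408 × 36.0 = 14.6880 mm/d equivalent
ET₀ = 0.0023 × 14.6880 × (18.90 + 17.8) × √22.0 = 0.0023 × 14.6880 × 36.70 × 4.6904 = 5.8152 mm/d

5.82 mm/day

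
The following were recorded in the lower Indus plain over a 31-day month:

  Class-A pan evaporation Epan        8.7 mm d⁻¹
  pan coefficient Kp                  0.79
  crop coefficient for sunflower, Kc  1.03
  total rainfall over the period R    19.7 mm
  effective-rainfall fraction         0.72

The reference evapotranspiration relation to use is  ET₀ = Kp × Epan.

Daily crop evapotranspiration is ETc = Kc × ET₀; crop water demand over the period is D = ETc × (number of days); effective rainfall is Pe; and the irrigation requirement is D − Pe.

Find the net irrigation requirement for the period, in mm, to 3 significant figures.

205 mm

ET₀ = 0.79 × 8.7 = 6.8730 mm/d
ETc = Kc × ET₀ = 1.03 × 6.8730 = 7.0792 mm/d
Crop demand D = ETc × 31 d = 7.0792 × 31 = 219.455 mm
Pe = 0.72 × 19.7 = 14.184 mm
D − Pe = 219.455 − 14.184 = 205.271 mm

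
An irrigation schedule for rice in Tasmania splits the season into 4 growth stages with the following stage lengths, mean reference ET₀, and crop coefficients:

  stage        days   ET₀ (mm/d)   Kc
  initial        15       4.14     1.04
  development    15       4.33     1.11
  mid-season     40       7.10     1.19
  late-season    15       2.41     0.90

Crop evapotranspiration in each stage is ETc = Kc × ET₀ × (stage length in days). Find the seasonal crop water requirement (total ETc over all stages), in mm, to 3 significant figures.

initial: 1.04 × 4.14 × 15 = 64.58 mm
development: 1.11 × 4.33 × 15 = 72.09 mm
mid-season: 1.19 × 7.10 × 40 = 337.96 mm
late-season: 0.90 × 2.41 × 15 = 32.54 mm
Seasonal total = 507.17 mm

507 mm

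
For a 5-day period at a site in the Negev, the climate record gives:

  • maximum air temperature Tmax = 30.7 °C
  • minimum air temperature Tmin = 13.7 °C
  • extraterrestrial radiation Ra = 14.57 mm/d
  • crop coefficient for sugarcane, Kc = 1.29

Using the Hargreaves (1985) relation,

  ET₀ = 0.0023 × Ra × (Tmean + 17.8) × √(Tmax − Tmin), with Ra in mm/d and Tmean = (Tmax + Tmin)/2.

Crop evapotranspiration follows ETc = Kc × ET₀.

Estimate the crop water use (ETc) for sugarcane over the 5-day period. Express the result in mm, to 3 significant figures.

Tmean = (30.7 + 13.7)/2 = 22.20 °C
ET₀ = 0.0023 × 14.57 × (22.20 + 17.8) × √17.0 = 0.0023 × 14.57 × 40.00 × 4.1231 = 5.5268 mm/d
ETc = Kc × ET₀ = 1.29 × 5.5268 = 7.1296 mm/d
Over 5 days: 7.1296 × 5 = 35.648 mm

35.6 mm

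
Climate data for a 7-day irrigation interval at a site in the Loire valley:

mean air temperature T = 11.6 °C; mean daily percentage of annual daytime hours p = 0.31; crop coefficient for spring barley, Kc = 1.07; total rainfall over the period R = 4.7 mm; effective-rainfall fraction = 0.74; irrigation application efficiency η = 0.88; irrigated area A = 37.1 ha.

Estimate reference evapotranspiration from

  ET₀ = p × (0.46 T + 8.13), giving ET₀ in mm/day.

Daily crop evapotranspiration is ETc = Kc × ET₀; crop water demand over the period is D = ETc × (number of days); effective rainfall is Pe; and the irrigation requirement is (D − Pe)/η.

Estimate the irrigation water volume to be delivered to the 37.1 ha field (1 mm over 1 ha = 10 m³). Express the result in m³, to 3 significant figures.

11700 m³

ET₀ = 0.31 × (0.46 × 11.6 + 8.13) = 0.31 × 13.466 = 4.1745 mm/d
ETc = Kc × ET₀ = 1.07 × 4.1745 = 4.4667 mm/d
Crop demand D = ETc × 7 d = 4.4667 × 7 = 31.267 mm
Pe = 0.74 × 4.7 = 3.478 mm
D − Pe = 31.267 − 3.478 = 27.789 mm
Gross irrigation = 27.789 / 0.88 = 31.578 mm
Volume = 31.578 mm × 37.1 ha × 10 = 11715.4 m³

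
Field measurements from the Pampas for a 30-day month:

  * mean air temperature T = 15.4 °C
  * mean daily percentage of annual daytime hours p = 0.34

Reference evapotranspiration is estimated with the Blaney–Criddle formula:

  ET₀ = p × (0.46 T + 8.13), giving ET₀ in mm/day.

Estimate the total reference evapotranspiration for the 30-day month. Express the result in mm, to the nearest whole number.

155 mm

ET₀ = 0.34 × (0.46 × 15.4 + 8.13) = 0.34 × 15.214 = 5.1728 mm/d
Monthly total = 5.1728 × 30 = 155.184 mm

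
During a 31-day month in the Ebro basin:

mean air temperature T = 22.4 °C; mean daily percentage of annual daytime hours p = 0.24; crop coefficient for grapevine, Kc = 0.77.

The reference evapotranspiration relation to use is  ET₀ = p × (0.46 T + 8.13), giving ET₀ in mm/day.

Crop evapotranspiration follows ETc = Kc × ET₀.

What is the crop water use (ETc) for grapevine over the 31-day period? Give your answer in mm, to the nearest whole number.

ET₀ = 0.24 × (0.46 × 22.4 + 8.13) = 0.24 × 18.434 = 4.4242 mm/d
ETc = Kc × ET₀ = 0.77 × 4.4242 = 3.4066 mm/d
Over 31 days: 3.4066 × 31 = 105.605 mm

106 mm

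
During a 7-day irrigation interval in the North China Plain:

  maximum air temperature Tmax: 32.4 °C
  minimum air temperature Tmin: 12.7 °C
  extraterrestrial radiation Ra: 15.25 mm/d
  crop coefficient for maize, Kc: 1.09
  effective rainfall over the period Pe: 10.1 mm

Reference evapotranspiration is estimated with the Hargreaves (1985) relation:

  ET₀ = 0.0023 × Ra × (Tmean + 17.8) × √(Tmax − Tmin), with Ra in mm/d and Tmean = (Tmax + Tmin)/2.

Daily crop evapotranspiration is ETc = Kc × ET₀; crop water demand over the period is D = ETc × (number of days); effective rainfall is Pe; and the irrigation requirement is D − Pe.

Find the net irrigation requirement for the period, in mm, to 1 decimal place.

37.8 mm

Tmean = (32.4 + 12.7)/2 = 22.55 °C
ET₀ = 0.0023 × 15.25 × (22.55 + 17.8) × √19.7 = 0.0023 × 15.25 × 40.35 × 4.4385 = 6.2817 mm/d
ETc = Kc × ET₀ = 1.09 × 6.2817 = 6.8471 mm/d
Crop demand D = ETc × 7 d = 6.8471 × 7 = 47.930 mm
D − Pe = 47.930 − 10.1 = 37.830 mm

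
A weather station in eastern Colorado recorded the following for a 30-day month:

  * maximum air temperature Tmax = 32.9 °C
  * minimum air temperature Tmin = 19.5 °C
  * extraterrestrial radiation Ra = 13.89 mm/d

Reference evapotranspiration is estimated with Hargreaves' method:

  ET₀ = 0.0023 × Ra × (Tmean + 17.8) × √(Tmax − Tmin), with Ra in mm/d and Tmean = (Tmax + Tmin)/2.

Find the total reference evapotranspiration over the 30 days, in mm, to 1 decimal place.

154.4 mm

Tmean = (32.9 + 19.5)/2 = 26.20 °C
ET₀ = 0.0023 × 13.89 × (26.20 + 17.8) × √13.4 = 0.0023 × 13.89 × 44.00 × 3.6606 = 5.1456 mm/d
Over 30 days: 5.1456 × 30 = 154.368 mm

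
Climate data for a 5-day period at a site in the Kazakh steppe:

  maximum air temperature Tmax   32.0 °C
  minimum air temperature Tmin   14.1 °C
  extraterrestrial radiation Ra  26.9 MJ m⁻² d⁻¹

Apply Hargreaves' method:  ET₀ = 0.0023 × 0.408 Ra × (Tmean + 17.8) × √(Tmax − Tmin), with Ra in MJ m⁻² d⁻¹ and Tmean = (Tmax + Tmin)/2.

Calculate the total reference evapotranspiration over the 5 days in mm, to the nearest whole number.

Tmean = (32.0 + 14.1)/2 = 23.05 °C
0.408 Ra = 0.408 × 26.9 = 10.9752 mm/d equivalent
ET₀ = 0.0023 × 10.9752 × (23.05 + 17.8) × √17.9 = 0.0023 × 10.9752 × 40.85 × 4.2308 = 4.3627 mm/d
Over 5 days: 4.3627 × 5 = 21.814 mm

22 mm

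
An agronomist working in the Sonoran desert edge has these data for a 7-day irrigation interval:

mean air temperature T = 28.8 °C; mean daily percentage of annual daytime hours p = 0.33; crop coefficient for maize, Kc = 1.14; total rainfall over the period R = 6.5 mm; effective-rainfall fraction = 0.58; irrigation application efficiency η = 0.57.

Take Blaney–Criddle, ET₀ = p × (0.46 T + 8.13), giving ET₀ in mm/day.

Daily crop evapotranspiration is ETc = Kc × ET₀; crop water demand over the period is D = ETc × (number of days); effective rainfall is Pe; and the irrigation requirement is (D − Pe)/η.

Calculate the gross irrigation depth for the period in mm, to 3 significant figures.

ET₀ = 0.33 × (0.46 × 28.8 + 8.13) = 0.33 × 21.378 = 7.0547 mm/d
ETc = Kc × ET₀ = 1.14 × 7.0547 = 8.0424 mm/d
Crop demand D = ETc × 7 d = 8.0424 × 7 = 56.297 mm
Pe = 0.58 × 6.5 = 3.770 mm
D − Pe = 56.297 − 3.770 = 52.527 mm
Gross irrigation = 52.527 / 0.57 = 92.153 mm

92.2 mm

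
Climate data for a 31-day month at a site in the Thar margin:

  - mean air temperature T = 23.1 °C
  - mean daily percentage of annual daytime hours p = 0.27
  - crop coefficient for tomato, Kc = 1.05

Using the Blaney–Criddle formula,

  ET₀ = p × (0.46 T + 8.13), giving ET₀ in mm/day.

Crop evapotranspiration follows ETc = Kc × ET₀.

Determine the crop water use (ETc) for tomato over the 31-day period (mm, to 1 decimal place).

164.8 mm

ET₀ = 0.27 × (0.46 × 23.1 + 8.13) = 0.27 × 18.756 = 5.0641 mm/d
ETc = Kc × ET₀ = 1.05 × 5.0641 = 5.3173 mm/d
Over 31 days: 5.3173 × 31 = 164.836 mm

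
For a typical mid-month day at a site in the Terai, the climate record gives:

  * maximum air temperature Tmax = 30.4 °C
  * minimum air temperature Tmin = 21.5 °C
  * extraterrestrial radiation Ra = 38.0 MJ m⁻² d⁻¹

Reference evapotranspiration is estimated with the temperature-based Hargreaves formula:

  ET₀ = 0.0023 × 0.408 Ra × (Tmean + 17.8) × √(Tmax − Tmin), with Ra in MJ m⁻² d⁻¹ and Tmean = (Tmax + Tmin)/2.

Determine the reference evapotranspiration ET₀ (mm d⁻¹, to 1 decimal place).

4.7 mm d⁻¹

Tmean = (30.4 + 21.5)/2 = 25.95 °C
0.408 Ra = 0.408 × 38.0 = 15.5040 mm/d equivalent
ET₀ = 0.0023 × 15.5040 × (25.95 + 17.8) × √8.9 = 0.0023 × 15.5040 × 43.75 × 2.9833 = 4.6542 mm/d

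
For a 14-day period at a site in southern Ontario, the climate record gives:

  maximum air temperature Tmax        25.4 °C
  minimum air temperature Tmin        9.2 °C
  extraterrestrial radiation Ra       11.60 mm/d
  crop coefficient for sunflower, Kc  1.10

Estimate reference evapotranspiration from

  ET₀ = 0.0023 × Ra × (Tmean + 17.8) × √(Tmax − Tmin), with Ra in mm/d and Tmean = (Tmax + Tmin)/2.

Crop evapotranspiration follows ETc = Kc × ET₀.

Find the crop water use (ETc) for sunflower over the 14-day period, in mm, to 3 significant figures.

Tmean = (25.4 + 9.2)/2 = 17.30 °C
ET₀ = 0.0023 × 11.60 × (17.30 + 17.8) × √16.2 = 0.0023 × 11.60 × 35.10 × 4.0249 = 3.7692 mm/d
ETc = Kc × ET₀ = 1.10 × 3.7692 = 4.1461 mm/d
Over 14 days: 4.1461 × 14 = 58.045 mm

58.0 mm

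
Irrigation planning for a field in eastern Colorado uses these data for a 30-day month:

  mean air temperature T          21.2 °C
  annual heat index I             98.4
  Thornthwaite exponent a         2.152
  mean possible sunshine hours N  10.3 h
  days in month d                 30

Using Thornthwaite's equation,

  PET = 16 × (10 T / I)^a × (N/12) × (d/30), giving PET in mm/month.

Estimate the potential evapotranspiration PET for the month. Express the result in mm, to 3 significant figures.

10T/I = 10 × 21.2 / 98.4 = 2.1545
(10T/I)^a = 2.1545^2.152 = 5.2163
Uncorrected PET = 16 × 5.2163 = 83.461 mm
Correction = (N/12)(d/30) = (10.3/12)(30/30) = 0.8583
PET = 83.461 × 0.8583 = 71.635 mm/month

71.6 mm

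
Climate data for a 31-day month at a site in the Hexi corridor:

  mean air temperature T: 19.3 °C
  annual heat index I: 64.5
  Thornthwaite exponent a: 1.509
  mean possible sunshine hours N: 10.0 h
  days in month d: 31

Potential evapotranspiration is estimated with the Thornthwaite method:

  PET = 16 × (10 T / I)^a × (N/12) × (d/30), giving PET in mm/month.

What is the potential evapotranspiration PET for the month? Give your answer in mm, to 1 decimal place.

72.0 mm

10T/I = 10 × 19.3 / 64.5 = 2.9922
(10T/I)^a = 2.9922^1.509 = 5.2272
Uncorrected PET = 16 × 5.2272 = 83.635 mm
Correction = (N/12)(d/30) = (10.0/12)(31/30) = 0.8611
PET = 83.635 × 0.8611 = 72.018 mm/month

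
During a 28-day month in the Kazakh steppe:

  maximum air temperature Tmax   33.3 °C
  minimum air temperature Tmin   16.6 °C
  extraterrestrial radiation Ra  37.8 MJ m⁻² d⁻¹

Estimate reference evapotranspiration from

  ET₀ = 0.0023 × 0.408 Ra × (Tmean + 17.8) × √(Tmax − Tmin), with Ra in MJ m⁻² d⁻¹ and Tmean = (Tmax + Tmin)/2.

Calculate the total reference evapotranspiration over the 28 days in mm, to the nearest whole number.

174 mm

Tmean = (33.3 + 16.6)/2 = 24.95 °C
0.408 Ra = 0.408 × 37.8 = 15.4224 mm/d equivalent
ET₀ = 0.0023 × 15.4224 × (24.95 + 17.8) × √16.7 = 0.0023 × 15.4224 × 42.75 × 4.0866 = 6.1970 mm/d
Over 28 days: 6.1970 × 28 = 173.516 mm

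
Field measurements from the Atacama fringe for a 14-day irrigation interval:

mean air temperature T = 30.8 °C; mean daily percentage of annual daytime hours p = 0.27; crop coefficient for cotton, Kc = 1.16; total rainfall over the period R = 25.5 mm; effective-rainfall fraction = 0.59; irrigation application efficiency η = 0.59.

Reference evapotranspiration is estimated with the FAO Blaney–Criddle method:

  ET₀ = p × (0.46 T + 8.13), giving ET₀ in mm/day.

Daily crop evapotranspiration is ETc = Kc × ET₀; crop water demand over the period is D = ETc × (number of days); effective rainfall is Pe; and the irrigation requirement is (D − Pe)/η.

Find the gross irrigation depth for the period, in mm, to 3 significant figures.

ET₀ = 0.27 × (0.46 × 30.8 + 8.13) = 0.27 × 22.298 = 6.0205 mm/d
ETc = Kc × ET₀ = 1.16 × 6.0205 = 6.9838 mm/d
Crop demand D = ETc × 14 d = 6.9838 × 14 = 97.773 mm
Pe = 0.59 × 25.5 = 15.045 mm
D − Pe = 97.773 − 15.045 = 82.728 mm
Gross irrigation = 82.728 / 0.59 = 140.217 mm

140 mm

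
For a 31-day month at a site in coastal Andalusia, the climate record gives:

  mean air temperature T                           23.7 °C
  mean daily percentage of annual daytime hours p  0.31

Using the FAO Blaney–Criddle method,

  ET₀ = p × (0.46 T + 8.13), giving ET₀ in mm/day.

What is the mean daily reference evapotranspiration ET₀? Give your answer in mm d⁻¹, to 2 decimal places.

ET₀ = 0.31 × (0.46 × 23.7 + 8.13) = 0.31 × 19.032 = 5.8999 mm/d

5.90 mm d⁻¹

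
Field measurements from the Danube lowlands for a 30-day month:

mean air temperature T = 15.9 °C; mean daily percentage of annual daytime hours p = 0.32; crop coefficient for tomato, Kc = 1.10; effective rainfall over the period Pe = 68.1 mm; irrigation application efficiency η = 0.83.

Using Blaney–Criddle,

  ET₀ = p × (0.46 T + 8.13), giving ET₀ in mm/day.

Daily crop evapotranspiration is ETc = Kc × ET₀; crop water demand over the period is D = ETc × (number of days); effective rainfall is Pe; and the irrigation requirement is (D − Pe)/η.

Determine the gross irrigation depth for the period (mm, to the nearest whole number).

114 mm

ET₀ = 0.32 × (0.46 × 15.9 + 8.13) = 0.32 × 15.444 = 4.9421 mm/d
ETc = Kc × ET₀ = 1.10 × 4.9421 = 5.4363 mm/d
Crop demand D = ETc × 30 d = 5.4363 × 30 = 163.089 mm
D − Pe = 163.089 − 68.1 = 94.989 mm
Gross irrigation = 94.989 / 0.83 = 114.445 mm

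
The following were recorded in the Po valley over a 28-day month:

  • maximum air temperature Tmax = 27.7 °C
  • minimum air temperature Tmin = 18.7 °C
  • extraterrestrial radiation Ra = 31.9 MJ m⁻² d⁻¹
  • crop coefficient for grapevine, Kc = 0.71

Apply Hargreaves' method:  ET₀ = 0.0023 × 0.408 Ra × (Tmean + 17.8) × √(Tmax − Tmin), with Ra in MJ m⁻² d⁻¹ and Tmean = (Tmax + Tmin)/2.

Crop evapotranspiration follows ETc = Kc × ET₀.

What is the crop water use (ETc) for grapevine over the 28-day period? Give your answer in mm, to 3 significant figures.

Tmean = (27.7 + 18.7)/2 = 23.20 °C
0.408 Ra = 0.408 × 31.9 = 13.0152 mm/d equivalent
ET₀ = 0.0023 × 13.0152 × (23.20 + 17.8) × √9.0 = 0.0023 × 13.0152 × 41.00 × 3.0000 = 3.6820 mm/d
ETc = Kc × ET₀ = 0.71 × 3.6820 = 2.6142 mm/d
Over 28 days: 2.6142 × 28 = 73.198 mm

73.2 mm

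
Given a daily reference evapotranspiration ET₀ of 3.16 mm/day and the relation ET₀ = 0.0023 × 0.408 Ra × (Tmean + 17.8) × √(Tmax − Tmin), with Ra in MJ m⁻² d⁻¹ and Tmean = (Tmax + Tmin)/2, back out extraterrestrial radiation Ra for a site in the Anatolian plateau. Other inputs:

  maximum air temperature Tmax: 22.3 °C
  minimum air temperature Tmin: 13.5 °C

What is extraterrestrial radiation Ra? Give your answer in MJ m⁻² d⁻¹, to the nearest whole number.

Tmean = (22.3+13.5)/2 = 17.90 °C; ΔT = 8.8
Ra = ET₀ / [0.0023 × 0.408 × (Tmean+17.8) × √ΔT]
   = 3.16 / (0.0023 × 0.408 × 35.70 × 2.9665) = 31.797 MJ m⁻² d⁻¹

32 MJ m⁻² d⁻¹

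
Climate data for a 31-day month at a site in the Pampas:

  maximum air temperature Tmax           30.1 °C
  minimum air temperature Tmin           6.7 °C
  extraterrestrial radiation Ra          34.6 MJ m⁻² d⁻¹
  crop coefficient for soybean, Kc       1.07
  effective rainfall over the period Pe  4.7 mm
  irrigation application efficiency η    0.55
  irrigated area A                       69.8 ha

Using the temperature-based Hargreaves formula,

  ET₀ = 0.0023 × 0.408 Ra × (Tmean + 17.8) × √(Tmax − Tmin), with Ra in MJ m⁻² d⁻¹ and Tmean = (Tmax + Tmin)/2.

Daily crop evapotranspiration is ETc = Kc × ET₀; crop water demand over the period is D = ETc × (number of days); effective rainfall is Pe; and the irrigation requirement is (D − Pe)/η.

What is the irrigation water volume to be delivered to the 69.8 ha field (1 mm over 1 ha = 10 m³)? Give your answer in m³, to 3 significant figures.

233000 m³

Tmean = (30.1 + 6.7)/2 = 18.40 °C
0.408 Ra = 0.408 × 34.6 = 14.1168 mm/d equivalent
ET₀ = 0.0023 × 14.1168 × (18.40 + 17.8) × √23.4 = 0.0023 × 14.1168 × 36.20 × 4.8374 = 5.6857 mm/d
ETc = Kc × ET₀ = 1.07 × 5.6857 = 6.0837 mm/d
Crop demand D = ETc × 31 d = 6.0837 × 31 = 188.595 mm
D − Pe = 188.595 − 4.7 = 183.895 mm
Gross irrigation = 183.895 / 0.55 = 334.355 mm
Volume = 334.355 mm × 69.8 ha × 10 = 233379.8 m³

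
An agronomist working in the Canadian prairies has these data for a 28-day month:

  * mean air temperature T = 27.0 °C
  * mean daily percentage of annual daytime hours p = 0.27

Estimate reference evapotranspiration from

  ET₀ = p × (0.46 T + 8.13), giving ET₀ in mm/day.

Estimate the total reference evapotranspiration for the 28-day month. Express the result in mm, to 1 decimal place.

ET₀ = 0.27 × (0.46 × 27.0 + 8.13) = 0.27 × 20.550 = 5.5485 mm/d
Monthly total = 5.5485 × 28 = 155.358 mm

155.4 mm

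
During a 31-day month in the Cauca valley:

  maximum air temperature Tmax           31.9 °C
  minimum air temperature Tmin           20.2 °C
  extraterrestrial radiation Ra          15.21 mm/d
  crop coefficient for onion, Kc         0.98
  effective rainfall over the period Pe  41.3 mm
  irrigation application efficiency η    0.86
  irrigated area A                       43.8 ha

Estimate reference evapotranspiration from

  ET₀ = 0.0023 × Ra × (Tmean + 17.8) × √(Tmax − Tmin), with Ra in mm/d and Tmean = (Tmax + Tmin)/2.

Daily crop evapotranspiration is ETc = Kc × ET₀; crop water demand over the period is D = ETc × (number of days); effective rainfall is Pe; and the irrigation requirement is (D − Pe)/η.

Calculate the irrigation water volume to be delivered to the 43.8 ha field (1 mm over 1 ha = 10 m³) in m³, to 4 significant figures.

60150 m³

Tmean = (31.9 + 20.2)/2 = 26.05 °C
ET₀ = 0.0023 × 15.21 × (26.05 + 17.8) × √11.7 = 0.0023 × 15.21 × 43.85 × 3.4205 = 5.2471 mm/d
ETc = Kc × ET₀ = 0.98 × 5.2471 = 5.1422 mm/d
Crop demand D = ETc × 31 d = 5.1422 × 31 = 159.408 mm
D − Pe = 159.408 − 41.3 = 118.108 mm
Gross irrigation = 118.108 / 0.86 = 137.335 mm
Volume = 137.335 mm × 43.8 ha × 10 = 60152.7 m³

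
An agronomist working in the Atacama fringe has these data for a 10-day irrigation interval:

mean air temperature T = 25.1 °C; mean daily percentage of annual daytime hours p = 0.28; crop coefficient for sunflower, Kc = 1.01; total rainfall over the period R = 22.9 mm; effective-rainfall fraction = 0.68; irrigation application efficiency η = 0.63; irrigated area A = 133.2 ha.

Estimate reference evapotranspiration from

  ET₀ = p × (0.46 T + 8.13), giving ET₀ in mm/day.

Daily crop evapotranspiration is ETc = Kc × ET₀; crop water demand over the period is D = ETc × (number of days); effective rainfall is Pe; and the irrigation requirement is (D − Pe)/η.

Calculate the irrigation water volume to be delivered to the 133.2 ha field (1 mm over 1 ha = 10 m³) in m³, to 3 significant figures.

84700 m³

ET₀ = 0.28 × (0.46 × 25.1 + 8.13) = 0.28 × 19.676 = 5.5093 mm/d
ETc = Kc × ET₀ = 1.01 × 5.5093 = 5.5644 mm/d
Crop demand D = ETc × 10 d = 5.5644 × 10 = 55.644 mm
Pe = 0.68 × 22.9 = 15.572 mm
D − Pe = 55.644 − 15.572 = 40.072 mm
Gross irrigation = 40.072 / 0.63 = 63.606 mm
Volume = 63.606 mm × 133.2 ha × 10 = 84723.2 m³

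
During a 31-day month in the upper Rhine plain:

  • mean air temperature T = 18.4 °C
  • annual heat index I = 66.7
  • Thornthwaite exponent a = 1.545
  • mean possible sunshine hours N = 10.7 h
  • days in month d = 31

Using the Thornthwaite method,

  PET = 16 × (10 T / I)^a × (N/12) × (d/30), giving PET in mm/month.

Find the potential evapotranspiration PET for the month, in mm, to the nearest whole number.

10T/I = 10 × 18.4 / 66.7 = 2.7586
(10T/I)^a = 2.7586^1.545 = 4.7958
Uncorrected PET = 16 × 4.7958 = 76.733 mm
Correction = (N/12)(d/30) = (10.7/12)(31/30) = 0.9214
PET = 76.733 × 0.9214 = 70.702 mm/month

71 mm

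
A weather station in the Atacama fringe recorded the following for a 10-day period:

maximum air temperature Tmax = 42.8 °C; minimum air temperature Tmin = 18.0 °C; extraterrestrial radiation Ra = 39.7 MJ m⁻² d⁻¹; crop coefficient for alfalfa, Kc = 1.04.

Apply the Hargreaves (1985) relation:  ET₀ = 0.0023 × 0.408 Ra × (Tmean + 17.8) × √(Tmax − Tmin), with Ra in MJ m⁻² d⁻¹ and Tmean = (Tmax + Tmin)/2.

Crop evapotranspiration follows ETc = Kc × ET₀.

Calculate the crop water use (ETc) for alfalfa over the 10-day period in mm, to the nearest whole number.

93 mm

Tmean = (42.8 + 18.0)/2 = 30.40 °C
0.408 Ra = 0.408 × 39.7 = 16.1976 mm/d equivalent
ET₀ = 0.0023 × 16.1976 × (30.40 + 17.8) × √24.8 = 0.0023 × 16.1976 × 48.20 × 4.9800 = 8.9424 mm/d
ETc = Kc × ET₀ = 1.04 × 8.9424 = 9.3001 mm/d
Over 10 days: 9.3001 × 10 = 93.001 mm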